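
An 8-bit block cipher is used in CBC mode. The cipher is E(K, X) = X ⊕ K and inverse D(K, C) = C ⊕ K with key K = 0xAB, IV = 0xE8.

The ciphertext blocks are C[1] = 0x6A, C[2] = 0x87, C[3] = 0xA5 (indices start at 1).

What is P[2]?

CBC decryption: P_i = D(K, C_i) ⊕ C_{i−1}, with C_{0} = IV.
P[2]: D(K, 0x87) = 0x2C; 0x2C ⊕ 0x6A = 0x46.

P[2] = 0x46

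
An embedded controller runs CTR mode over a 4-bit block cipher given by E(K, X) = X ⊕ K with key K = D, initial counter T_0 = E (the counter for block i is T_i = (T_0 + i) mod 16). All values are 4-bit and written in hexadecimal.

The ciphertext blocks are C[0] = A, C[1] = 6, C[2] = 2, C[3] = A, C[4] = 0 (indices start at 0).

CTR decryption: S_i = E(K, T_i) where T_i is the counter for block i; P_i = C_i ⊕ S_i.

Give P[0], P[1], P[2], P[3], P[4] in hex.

P[0]: T = E, S = E(K, T) = 3; A ⊕ 3 = 9.
P[1]: T = F, S = E(K, T) = 2; 6 ⊕ 2 = 4.
P[2]: T = 0, S = E(K, T) = D; 2 ⊕ D = F.
P[3]: T = 1, S = E(K, T) = C; A ⊕ C = 6.
P[4]: T = 2, S = E(K, T) = F; 0 ⊕ F = F.

P[0] = 9, P[1] = 4, P[2] = F, P[3] = 6, P[4] = F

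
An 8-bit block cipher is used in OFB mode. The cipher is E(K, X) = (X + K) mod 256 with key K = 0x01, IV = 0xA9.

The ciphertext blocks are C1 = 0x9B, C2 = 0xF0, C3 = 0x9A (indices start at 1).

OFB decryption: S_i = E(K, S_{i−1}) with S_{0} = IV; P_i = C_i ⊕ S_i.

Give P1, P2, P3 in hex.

P1 = 0x31, P2 = 0x5B, P3 = 0x36

P1: S = E(K, 0xA9) = 0xAA; 0x9B ⊕ 0xAA = 0x31.
P2: S = E(K, 0xAA) = 0xAB; 0xF0 ⊕ 0xAB = 0x5B.
P3: S = E(K, 0xAB) = 0xAC; 0x9A ⊕ 0xAC = 0x36.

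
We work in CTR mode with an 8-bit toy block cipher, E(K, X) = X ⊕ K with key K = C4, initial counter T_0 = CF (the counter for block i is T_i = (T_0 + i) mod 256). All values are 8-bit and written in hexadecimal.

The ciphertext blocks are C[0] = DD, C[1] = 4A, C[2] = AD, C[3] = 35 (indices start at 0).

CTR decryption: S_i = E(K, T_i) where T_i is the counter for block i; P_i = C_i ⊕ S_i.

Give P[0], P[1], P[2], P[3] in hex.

P[0]: T = CF, S = E(K, T) = 0B; DD ⊕ 0B = D6.
P[1]: T = D0, S = E(K, T) = 14; 4A ⊕ 14 = 5E.
P[2]: T = D1, S = E(K, T) = 15; AD ⊕ 15 = B8.
P[3]: T = D2, S = E(K, T) = 16; 35 ⊕ 16 = 23.

P[0] = D6, P[1] = 5E, P[2] = B8, P[3] = 23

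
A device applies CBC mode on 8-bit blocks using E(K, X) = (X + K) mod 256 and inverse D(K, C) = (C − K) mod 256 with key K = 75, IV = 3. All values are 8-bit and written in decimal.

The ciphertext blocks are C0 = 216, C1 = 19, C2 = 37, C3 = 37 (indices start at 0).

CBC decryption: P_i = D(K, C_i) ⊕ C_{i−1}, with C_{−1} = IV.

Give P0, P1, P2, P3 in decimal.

P0: D(K, 216) = 141; 141 ⊕ 3 = 142.
P1: D(K, 19) = 200; 200 ⊕ 216 = 16.
P2: D(K, 37) = 218; 218 ⊕ 19 = 201.
P3: D(K, 37) = 218; 218 ⊕ 37 = 255.

P0 = 142, P1 = 16, P2 = 201, P3 = 255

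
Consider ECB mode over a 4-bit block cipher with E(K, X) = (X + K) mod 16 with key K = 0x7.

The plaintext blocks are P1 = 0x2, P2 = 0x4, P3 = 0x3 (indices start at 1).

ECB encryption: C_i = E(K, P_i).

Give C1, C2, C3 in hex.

C1: E(K, 0x2) = 0x9.
C2: E(K, 0x4) = 0xB.
C3: E(K, 0x3) = 0xA.

C1 = 0x9, C2 = 0xB, C3 = 0xA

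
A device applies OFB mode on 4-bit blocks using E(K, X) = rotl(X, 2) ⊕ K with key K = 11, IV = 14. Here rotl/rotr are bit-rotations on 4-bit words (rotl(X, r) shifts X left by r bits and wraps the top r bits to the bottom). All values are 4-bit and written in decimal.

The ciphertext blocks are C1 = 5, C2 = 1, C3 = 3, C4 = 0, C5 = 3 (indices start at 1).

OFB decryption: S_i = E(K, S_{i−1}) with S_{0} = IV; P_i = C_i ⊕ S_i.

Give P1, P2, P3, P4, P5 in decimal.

P1: S = E(K, 14) = 0; 5 ⊕ 0 = 5.
P2: S = E(K, 0) = 11; 1 ⊕ 11 = 10.
P3: S = E(K, 11) = 5; 3 ⊕ 5 = 6.
P4: S = E(K, 5) = 14; 0 ⊕ 14 = 14.
P5: S = E(K, 14) = 0; 3 ⊕ 0 = 3.

P1 = 5, P2 = 10, P3 = 6, P4 = 14, P5 = 3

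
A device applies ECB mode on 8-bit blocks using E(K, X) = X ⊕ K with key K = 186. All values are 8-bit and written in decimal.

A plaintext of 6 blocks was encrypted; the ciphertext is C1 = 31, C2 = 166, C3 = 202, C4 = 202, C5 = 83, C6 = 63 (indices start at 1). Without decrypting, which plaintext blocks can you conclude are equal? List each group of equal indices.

ECB encrypts each block independently with the same key, so equal ciphertext blocks imply equal plaintext blocks.
C3 = C4 = 202, so P3 = P4.

P3 = P4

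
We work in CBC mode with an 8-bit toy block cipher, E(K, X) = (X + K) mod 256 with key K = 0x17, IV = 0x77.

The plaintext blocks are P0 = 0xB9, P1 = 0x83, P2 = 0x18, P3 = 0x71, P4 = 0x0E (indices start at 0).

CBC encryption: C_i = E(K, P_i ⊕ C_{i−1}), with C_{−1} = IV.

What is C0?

C0 = 0xE5

C0: P0 ⊕ 0x77 = 0xCE; E(K, 0xCE) = 0xE5.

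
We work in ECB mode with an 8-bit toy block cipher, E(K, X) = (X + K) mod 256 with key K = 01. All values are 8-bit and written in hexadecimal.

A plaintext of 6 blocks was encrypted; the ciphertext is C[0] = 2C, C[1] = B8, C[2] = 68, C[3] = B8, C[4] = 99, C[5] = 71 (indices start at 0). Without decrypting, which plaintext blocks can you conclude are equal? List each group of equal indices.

P[1] = P[3]

ECB encrypts each block independently with the same key, so equal ciphertext blocks imply equal plaintext blocks.
C[1] = C[3] = B8, so P[1] = P[3].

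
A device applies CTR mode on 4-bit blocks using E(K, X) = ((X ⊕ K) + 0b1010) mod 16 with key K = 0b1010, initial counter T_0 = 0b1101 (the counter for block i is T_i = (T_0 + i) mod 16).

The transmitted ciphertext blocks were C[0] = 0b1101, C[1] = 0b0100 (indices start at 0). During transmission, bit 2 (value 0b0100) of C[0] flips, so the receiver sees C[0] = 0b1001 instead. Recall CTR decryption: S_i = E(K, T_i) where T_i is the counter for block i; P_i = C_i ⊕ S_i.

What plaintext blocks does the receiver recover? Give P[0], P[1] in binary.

P[0] = 0b1000, P[1] = 0b1010

Only C[0] changed, to 0b1001. In CTR, a change in C_i flips the same bit in P_i only; the keystream is unaffected. Decrypting the received ciphertext:
P[0]: T = 0b1101, S = E(K, T) = 0b0001; 0b1001 ⊕ 0b0001 = 0b1000.
P[1]: T = 0b1110, S = E(K, T) = 0b1110; 0b0100 ⊕ 0b1110 = 0b1010.
Blocks that differ from the original plaintext: P[0].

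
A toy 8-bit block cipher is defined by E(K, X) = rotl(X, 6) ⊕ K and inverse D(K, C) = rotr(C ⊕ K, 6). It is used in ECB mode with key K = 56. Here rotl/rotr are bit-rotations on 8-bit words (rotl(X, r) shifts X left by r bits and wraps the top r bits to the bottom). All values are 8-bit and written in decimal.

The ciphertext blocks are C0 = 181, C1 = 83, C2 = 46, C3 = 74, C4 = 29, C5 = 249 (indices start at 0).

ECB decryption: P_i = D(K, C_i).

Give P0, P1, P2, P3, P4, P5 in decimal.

P0 = 54, P1 = 173, P2 = 88, P3 = 201, P4 = 148, P5 = 7

P0: D(K, 181) = 54.
P1: D(K, 83) = 173.
P2: D(K, 46) = 88.
P3: D(K, 74) = 201.
P4: D(K, 29) = 148.
P5: D(K, 249) = 7.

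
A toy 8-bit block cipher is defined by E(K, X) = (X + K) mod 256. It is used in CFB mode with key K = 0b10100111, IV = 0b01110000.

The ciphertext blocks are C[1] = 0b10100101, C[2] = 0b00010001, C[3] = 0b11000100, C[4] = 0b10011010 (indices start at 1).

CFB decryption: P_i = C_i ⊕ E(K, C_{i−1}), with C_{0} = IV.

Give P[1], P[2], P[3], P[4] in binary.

P[1] = 0b10110010, P[2] = 0b01011101, P[3] = 0b01111100, P[4] = 0b11110001

P[1]: E(K, 0b01110000) = 0b00010111; 0b10100101 ⊕ 0b00010111 = 0b10110010.
P[2]: E(K, 0b10100101) = 0b01001100; 0b00010001 ⊕ 0b01001100 = 0b01011101.
P[3]: E(K, 0b00010001) = 0b10111000; 0b11000100 ⊕ 0b10111000 = 0b01111100.
P[4]: E(K, 0b11000100) = 0b01101011; 0b10011010 ⊕ 0b01101011 = 0b11110001.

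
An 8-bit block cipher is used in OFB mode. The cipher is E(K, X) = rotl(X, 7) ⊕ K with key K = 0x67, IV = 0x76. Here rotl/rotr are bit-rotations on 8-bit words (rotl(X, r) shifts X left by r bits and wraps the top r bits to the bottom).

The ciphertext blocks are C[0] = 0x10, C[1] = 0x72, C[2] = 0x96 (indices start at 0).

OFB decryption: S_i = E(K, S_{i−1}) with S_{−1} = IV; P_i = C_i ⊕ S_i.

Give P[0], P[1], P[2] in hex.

P[0] = 0x4C, P[1] = 0x3B, P[2] = 0x55

P[0]: S = E(K, 0x76) = 0x5C; 0x10 ⊕ 0x5C = 0x4C.
P[1]: S = E(K, 0x5C) = 0x49; 0x72 ⊕ 0x49 = 0x3B.
P[2]: S = E(K, 0x49) = 0xC3; 0x96 ⊕ 0xC3 = 0x55.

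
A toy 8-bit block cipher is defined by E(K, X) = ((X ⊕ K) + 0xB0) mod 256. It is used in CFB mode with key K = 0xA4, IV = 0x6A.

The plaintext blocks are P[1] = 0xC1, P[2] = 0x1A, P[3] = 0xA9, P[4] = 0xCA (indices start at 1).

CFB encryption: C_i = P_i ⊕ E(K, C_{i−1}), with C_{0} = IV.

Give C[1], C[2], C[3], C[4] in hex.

C[1] = 0xBF, C[2] = 0xD1, C[3] = 0x8C, C[4] = 0x12

C[1]: E(K, 0x6A) = 0x7E; 0xC1 ⊕ 0x7E = 0xBF.
C[2]: E(K, 0xBF) = 0xCB; 0x1A ⊕ 0xCB = 0xD1.
C[3]: E(K, 0xD1) = 0x25; 0xA9 ⊕ 0x25 = 0x8C.
C[4]: E(K, 0x8C) = 0xD8; 0xCA ⊕ 0xD8 = 0x12.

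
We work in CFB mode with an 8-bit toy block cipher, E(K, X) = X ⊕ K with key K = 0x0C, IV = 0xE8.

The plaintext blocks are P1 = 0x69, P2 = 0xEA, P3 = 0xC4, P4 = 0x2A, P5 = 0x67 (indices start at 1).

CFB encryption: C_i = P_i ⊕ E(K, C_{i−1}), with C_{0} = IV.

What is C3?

C1: E(K, 0xE8) = 0xE4; 0x69 ⊕ 0xE4 = 0x8D.
C2: E(K, 0x8D) = 0x81; 0xEA ⊕ 0x81 = 0x6B.
C3: E(K, 0x6B) = 0x67; 0xC4 ⊕ 0x67 = 0xA3.

C3 = 0xA3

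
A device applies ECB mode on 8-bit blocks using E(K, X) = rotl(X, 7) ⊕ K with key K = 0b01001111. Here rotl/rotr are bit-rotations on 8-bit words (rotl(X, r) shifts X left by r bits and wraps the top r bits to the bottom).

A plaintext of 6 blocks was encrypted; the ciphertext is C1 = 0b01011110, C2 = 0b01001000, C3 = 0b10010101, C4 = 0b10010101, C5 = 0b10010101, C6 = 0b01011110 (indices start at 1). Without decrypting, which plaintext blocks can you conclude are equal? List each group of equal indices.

ECB encrypts each block independently with the same key, so equal ciphertext blocks imply equal plaintext blocks.
C1 = C6 = 0b01011110, so P1 = P6.
C3 = C4 = C5 = 0b10010101, so P3 = P4 = P5.

P1 = P6; P3 = P4 = P5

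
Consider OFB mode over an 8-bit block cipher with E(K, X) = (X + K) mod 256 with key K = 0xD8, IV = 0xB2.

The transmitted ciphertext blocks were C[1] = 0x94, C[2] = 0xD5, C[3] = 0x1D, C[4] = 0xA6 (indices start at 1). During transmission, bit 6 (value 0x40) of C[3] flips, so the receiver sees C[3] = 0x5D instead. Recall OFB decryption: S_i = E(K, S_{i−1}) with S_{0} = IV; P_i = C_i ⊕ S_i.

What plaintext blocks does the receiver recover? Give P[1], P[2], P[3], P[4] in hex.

Only C[3] changed, to 0x5D. In OFB, a change in C_i flips the same bit in P_i only; the keystream is unaffected. Decrypting the received ciphertext:
P[1]: S = E(K, 0xB2) = 0x8A; 0x94 ⊕ 0x8A = 0x1E.
P[2]: S = E(K, 0x8A) = 0x62; 0xD5 ⊕ 0x62 = 0xB7.
P[3]: S = E(K, 0x62) = 0x3A; 0x5D ⊕ 0x3A = 0x67.
P[4]: S = E(K, 0x3A) = 0x12; 0xA6 ⊕ 0x12 = 0xB4.
Blocks that differ from the original plaintext: P[3].

P[1] = 0x1E, P[2] = 0xB7, P[3] = 0x67, P[4] = 0xB4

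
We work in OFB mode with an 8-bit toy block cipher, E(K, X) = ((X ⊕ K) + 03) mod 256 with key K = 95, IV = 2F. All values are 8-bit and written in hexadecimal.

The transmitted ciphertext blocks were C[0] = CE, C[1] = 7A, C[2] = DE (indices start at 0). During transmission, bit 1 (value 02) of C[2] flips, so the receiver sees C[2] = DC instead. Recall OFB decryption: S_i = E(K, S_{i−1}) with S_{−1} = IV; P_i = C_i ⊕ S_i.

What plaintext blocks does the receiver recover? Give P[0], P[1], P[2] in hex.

Only C[2] changed, to DC. In OFB, a change in C_i flips the same bit in P_i only; the keystream is unaffected. Decrypting the received ciphertext:
P[0]: S = E(K, 2F) = BD; CE ⊕ BD = 73.
P[1]: S = E(K, BD) = 2B; 7A ⊕ 2B = 51.
P[2]: S = E(K, 2B) = C1; DC ⊕ C1 = 1D.
Blocks that differ from the original plaintext: P[2].

P[0] = 73, P[1] = 51, P[2] = 1D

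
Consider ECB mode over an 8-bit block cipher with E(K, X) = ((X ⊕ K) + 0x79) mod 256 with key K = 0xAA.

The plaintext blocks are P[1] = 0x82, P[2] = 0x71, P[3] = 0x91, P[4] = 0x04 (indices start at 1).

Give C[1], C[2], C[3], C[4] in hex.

C[1] = 0xA1, C[2] = 0x54, C[3] = 0xB4, C[4] = 0x27

ECB encryption: C_i = E(K, P_i).
C[1]: E(K, 0x82) = 0xA1.
C[2]: E(K, 0x71) = 0x54.
C[3]: E(K, 0x91) = 0xB4.
C[4]: E(K, 0x04) = 0x27.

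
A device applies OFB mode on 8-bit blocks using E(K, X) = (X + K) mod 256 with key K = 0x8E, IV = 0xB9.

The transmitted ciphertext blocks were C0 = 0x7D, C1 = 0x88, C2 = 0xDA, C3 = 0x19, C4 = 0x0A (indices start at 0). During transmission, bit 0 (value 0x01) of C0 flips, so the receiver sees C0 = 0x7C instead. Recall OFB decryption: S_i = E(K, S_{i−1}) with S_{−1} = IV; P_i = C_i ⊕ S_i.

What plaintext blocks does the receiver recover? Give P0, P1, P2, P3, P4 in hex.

P0 = 0x3B, P1 = 0x5D, P2 = 0xB9, P3 = 0xE8, P4 = 0x75

Only C0 changed, to 0x7C. In OFB, a change in C_i flips the same bit in P_i only; the keystream is unaffected. Decrypting the received ciphertext:
P0: S = E(K, 0xB9) = 0x47; 0x7C ⊕ 0x47 = 0x3B.
P1: S = E(K, 0x47) = 0xD5; 0x88 ⊕ 0xD5 = 0x5D.
P2: S = E(K, 0xD5) = 0x63; 0xDA ⊕ 0x63 = 0xB9.
P3: S = E(K, 0x63) = 0xF1; 0x19 ⊕ 0xF1 = 0xE8.
P4: S = E(K, 0xF1) = 0x7F; 0x0A ⊕ 0x7F = 0x75.
Blocks that differ from the original plaintext: P0.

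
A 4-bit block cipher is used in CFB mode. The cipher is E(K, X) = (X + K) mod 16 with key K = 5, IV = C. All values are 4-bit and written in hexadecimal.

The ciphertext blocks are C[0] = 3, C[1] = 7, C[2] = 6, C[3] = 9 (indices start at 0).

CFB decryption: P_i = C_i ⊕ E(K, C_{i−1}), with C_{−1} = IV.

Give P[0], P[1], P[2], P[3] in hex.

P[0] = 2, P[1] = F, P[2] = A, P[3] = 2

P[0]: E(K, C) = 1; 3 ⊕ 1 = 2.
P[1]: E(K, 3) = 8; 7 ⊕ 8 = F.
P[2]: E(K, 7) = C; 6 ⊕ C = A.
P[3]: E(K, 6) = B; 9 ⊕ B = 2.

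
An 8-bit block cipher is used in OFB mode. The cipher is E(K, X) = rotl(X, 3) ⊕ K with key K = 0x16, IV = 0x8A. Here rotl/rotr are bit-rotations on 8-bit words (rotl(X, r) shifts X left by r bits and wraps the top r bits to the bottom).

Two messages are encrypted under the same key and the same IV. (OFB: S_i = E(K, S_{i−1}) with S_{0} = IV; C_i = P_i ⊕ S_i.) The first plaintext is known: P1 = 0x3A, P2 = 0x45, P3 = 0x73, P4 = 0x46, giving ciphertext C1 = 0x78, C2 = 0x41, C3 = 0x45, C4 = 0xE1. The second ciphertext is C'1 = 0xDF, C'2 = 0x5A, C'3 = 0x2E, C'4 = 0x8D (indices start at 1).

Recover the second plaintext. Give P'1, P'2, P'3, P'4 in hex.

In OFB with a reused IV, both messages share the same keystream S_i, so C_i ⊕ C'_i = P_i ⊕ P'_i and thus P'_i = P_i ⊕ C_i ⊕ C'_i.
P'1: 0x3A ⊕ 0x78 ⊕ 0xDF = 0x9D.
P'2: 0x45 ⊕ 0x41 ⊕ 0x5A = 0x5E.
P'3: 0x73 ⊕ 0x45 ⊕ 0x2E = 0x18.
P'4: 0x46 ⊕ 0xE1 ⊕ 0x8D = 0x2A.

P'1 = 0x9D, P'2 = 0x5E, P'3 = 0x18, P'4 = 0x2A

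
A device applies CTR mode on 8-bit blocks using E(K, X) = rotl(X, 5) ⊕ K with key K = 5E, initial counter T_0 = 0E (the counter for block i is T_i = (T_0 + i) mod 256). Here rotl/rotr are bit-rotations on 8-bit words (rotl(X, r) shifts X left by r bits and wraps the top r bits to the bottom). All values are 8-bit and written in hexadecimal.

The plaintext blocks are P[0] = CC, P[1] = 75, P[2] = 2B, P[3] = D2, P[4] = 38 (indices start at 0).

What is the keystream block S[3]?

CTR encryption: S_i = E(K, T_i) where T_i is the counter for block i; C_i = P_i ⊕ S_i.
C[0]: T = 0E, S = E(K, T) = 9F; CC ⊕ 9F = 53.
C[1]: T = 0F, S = E(K, T) = BF; 75 ⊕ BF = CA.
C[2]: T = 10, S = E(K, T) = 5C; 2B ⊕ 5C = 77.
C[3]: T = 11, S = E(K, T) = 7C; D2 ⊕ 7C = AE.
So S[3] = 7C.

7C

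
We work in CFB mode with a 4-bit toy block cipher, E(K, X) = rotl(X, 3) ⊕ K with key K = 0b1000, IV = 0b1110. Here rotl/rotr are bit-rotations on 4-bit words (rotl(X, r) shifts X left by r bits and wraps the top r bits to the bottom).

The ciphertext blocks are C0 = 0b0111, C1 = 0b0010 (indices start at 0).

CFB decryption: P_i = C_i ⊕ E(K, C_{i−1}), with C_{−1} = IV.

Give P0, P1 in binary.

P0: E(K, 0b1110) = 0b1111; 0b0111 ⊕ 0b1111 = 0b1000.
P1: E(K, 0b0111) = 0b0011; 0b0010 ⊕ 0b0011 = 0b0001.

P0 = 0b1000, P1 = 0b0001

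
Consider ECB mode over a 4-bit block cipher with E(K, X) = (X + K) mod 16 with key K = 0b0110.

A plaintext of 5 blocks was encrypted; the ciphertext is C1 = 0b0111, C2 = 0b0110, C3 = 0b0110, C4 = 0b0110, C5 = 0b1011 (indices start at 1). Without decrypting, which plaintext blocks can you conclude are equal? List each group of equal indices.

P2 = P3 = P4

ECB encrypts each block independently with the same key, so equal ciphertext blocks imply equal plaintext blocks.
C2 = C3 = C4 = 0b0110, so P2 = P3 = P4.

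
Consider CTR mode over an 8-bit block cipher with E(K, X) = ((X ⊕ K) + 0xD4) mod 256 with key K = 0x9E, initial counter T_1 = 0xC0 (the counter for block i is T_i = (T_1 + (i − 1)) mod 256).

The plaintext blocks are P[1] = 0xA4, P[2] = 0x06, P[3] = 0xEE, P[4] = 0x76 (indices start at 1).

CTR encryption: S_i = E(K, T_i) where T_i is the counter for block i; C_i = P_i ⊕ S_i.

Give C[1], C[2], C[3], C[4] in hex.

C[1] = 0x96, C[2] = 0x35, C[3] = 0xDE, C[4] = 0x47

C[1]: T = 0xC0, S = E(K, T) = 0x32; 0xA4 ⊕ 0x32 = 0x96.
C[2]: T = 0xC1, S = E(K, T) = 0x33; 0x06 ⊕ 0x33 = 0x35.
C[3]: T = 0xC2, S = E(K, T) = 0x30; 0xEE ⊕ 0x30 = 0xDE.
C[4]: T = 0xC3, S = E(K, T) = 0x31; 0x76 ⊕ 0x31 = 0x47.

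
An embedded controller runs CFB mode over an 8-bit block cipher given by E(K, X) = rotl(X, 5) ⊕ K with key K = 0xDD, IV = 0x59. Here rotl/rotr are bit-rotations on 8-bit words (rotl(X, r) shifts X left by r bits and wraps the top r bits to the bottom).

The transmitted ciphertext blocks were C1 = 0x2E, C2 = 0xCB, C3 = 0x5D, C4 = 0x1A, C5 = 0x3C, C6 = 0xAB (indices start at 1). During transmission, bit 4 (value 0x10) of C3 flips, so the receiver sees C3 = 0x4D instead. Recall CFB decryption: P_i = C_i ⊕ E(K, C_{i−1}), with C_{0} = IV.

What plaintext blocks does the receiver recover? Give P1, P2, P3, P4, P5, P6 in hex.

P1 = 0xD8, P2 = 0xD3, P3 = 0xE9, P4 = 0x6E, P5 = 0xA2, P6 = 0xF1

Only C3 changed, to 0x4D. In CFB, a change in C_i flips the same bit in P_i and garbles P_{i+1}. Decrypting the received ciphertext:
P1: E(K, 0x59) = 0xF6; 0x2E ⊕ 0xF6 = 0xD8.
P2: E(K, 0x2E) = 0x18; 0xCB ⊕ 0x18 = 0xD3.
P3: E(K, 0xCB) = 0xA4; 0x4D ⊕ 0xA4 = 0xE9.
P4: E(K, 0x4D) = 0x74; 0x1A ⊕ 0x74 = 0x6E.
P5: E(K, 0x1A) = 0x9E; 0x3C ⊕ 0x9E = 0xA2.
P6: E(K, 0x3C) = 0x5A; 0xAB ⊕ 0x5A = 0xF1.
Blocks that differ from the original plaintext: P3, P4.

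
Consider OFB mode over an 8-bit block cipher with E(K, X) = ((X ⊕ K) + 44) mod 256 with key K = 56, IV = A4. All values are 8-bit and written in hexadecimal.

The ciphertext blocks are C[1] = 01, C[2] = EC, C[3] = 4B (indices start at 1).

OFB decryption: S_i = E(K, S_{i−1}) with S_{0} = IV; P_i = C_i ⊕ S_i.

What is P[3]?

P[1]: S = E(K, A4) = 36; 01 ⊕ 36 = 37.
P[2]: S = E(K, 36) = A4; EC ⊕ A4 = 48.
P[3]: S = E(K, A4) = 36; 4B ⊕ 36 = 7D.

P[3] = 7D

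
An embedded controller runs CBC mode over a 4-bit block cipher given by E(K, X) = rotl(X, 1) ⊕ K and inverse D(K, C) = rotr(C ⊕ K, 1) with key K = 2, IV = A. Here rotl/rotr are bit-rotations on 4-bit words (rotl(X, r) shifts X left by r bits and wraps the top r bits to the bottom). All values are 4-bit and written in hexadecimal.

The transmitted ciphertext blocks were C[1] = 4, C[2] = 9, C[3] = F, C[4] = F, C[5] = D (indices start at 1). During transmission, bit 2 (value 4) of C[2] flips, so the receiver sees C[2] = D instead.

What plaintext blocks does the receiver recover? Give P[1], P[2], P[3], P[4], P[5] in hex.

CBC decryption: P_i = D(K, C_i) ⊕ C_{i−1}, with C_{0} = IV.
Only C[2] changed, to D. In CBC, a change in C_i garbles P_i and flips the same bit in P_{i+1}. Decrypting the received ciphertext:
P[1]: D(K, 4) = 3; 3 ⊕ A = 9.
P[2]: D(K, D) = F; F ⊕ 4 = B.
P[3]: D(K, F) = E; E ⊕ D = 3.
P[4]: D(K, F) = E; E ⊕ F = 1.
P[5]: D(K, D) = F; F ⊕ F = 0.
Blocks that differ from the original plaintext: P[2], P[3].

P[1] = 9, P[2] = B, P[3] = 3, P[4] = 1, P[5] = 0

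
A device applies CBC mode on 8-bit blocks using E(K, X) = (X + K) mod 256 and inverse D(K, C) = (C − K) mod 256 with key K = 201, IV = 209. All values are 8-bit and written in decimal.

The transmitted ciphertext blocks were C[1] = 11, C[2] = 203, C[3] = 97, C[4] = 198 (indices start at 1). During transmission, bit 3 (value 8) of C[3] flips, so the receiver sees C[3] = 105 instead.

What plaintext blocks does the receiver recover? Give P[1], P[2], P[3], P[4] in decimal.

CBC decryption: P_i = D(K, C_i) ⊕ C_{i−1}, with C_{0} = IV.
Only C[3] changed, to 105. In CBC, a change in C_i garbles P_i and flips the same bit in P_{i+1}. Decrypting the received ciphertext:
P[1]: D(K, 11) = 66; 66 ⊕ 209 = 147.
P[2]: D(K, 203) = 2; 2 ⊕ 11 = 9.
P[3]: D(K, 105) = 160; 160 ⊕ 203 = 107.
P[4]: D(K, 198) = 253; 253 ⊕ 105 = 148.
Blocks that differ from the original plaintext: P[3], P[4].

P[1] = 147, P[2] = 9, P[3] = 107, P[4] = 148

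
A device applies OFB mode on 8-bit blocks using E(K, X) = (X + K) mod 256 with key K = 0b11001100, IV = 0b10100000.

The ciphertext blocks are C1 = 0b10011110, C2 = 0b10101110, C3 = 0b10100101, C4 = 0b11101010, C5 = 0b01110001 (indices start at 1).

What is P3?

OFB decryption: S_i = E(K, S_{i−1}) with S_{0} = IV; P_i = C_i ⊕ S_i.
P1: S = E(K, 0b10100000) = 0b01101100; 0b10011110 ⊕ 0b01101100 = 0b11110010.
P2: S = E(K, 0b01101100) = 0b00111000; 0b10101110 ⊕ 0b00111000 = 0b10010110.
P3: S = E(K, 0b00111000) = 0b00000100; 0b10100101 ⊕ 0b00000100 = 0b10100001.

P3 = 0b10100001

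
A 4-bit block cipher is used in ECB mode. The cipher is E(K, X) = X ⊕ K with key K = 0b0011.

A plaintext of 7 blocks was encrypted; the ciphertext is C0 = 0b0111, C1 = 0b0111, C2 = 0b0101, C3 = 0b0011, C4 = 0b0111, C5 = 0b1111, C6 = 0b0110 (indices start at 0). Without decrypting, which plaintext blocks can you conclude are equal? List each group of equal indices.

ECB encrypts each block independently with the same key, so equal ciphertext blocks imply equal plaintext blocks.
C0 = C1 = C4 = 0b0111, so P0 = P1 = P4.

P0 = P1 = P4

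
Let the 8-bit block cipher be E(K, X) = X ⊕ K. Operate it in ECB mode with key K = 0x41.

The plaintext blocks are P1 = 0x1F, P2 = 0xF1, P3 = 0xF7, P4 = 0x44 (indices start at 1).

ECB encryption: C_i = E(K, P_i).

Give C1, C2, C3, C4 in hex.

C1: E(K, 0x1F) = 0x5E.
C2: E(K, 0xF1) = 0xB0.
C3: E(K, 0xF7) = 0xB6.
C4: E(K, 0x44) = 0x05.

C1 = 0x5E, C2 = 0xB0, C3 = 0xB6, C4 = 0x05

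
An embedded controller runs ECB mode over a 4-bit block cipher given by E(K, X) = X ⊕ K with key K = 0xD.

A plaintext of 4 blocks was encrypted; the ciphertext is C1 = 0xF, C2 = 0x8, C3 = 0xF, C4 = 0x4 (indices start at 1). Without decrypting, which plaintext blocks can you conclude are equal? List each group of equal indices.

ECB encrypts each block independently with the same key, so equal ciphertext blocks imply equal plaintext blocks.
C1 = C3 = 0xF, so P1 = P3.

P1 = P3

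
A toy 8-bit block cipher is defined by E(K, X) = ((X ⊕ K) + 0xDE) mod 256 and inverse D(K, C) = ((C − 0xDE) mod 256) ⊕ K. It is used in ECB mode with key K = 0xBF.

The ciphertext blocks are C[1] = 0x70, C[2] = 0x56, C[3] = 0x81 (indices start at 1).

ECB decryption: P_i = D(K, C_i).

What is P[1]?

P[1] = 0x2D

P[1]: D(K, 0x70) = 0x2D.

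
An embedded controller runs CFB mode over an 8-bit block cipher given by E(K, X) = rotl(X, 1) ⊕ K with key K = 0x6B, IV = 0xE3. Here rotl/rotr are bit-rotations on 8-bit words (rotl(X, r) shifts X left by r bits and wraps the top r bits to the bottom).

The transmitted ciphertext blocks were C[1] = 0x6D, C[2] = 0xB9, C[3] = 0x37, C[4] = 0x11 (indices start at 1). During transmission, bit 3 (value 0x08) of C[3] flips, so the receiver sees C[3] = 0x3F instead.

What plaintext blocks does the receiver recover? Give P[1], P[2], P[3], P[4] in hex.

P[1] = 0xC1, P[2] = 0x08, P[3] = 0x27, P[4] = 0x04

CFB decryption: P_i = C_i ⊕ E(K, C_{i−1}), with C_{0} = IV.
Only C[3] changed, to 0x3F. In CFB, a change in C_i flips the same bit in P_i and garbles P_{i+1}. Decrypting the received ciphertext:
P[1]: E(K, 0xE3) = 0xAC; 0x6D ⊕ 0xAC = 0xC1.
P[2]: E(K, 0x6D) = 0xB1; 0xB9 ⊕ 0xB1 = 0x08.
P[3]: E(K, 0xB9) = 0x18; 0x3F ⊕ 0x18 = 0x27.
P[4]: E(K, 0x3F) = 0x15; 0x11 ⊕ 0x15 = 0x04.
Blocks that differ from the original plaintext: P[3], P[4].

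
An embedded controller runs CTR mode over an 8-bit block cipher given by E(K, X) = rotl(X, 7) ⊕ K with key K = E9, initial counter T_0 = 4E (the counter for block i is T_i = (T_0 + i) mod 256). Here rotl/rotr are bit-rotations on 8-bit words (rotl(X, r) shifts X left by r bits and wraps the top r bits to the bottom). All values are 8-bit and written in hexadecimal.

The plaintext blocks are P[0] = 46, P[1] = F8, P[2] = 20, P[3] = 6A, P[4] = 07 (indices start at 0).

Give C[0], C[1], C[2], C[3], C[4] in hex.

CTR encryption: S_i = E(K, T_i) where T_i is the counter for block i; C_i = P_i ⊕ S_i.
C[0]: T = 4E, S = E(K, T) = CE; 46 ⊕ CE = 88.
C[1]: T = 4F, S = E(K, T) = 4E; F8 ⊕ 4E = B6.
C[2]: T = 50, S = E(K, T) = C1; 20 ⊕ C1 = E1.
C[3]: T = 51, S = E(K, T) = 41; 6A ⊕ 41 = 2B.
C[4]: T = 52, S = E(K, T) = C0; 07 ⊕ C0 = C7.

C[0] = 88, C[1] = B6, C[2] = E1, C[3] = 2B, C[4] = C7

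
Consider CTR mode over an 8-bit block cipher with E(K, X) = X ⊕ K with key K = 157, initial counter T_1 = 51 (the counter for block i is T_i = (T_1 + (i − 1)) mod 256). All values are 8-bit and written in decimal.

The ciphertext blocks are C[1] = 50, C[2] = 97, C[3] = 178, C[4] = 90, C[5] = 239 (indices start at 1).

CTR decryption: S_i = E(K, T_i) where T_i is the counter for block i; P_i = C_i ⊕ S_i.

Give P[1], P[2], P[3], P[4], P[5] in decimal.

P[1]: T = 51, S = E(K, T) = 174; 50 ⊕ 174 = 156.
P[2]: T = 52, S = E(K, T) = 169; 97 ⊕ 169 = 200.
P[3]: T = 53, S = E(K, T) = 168; 178 ⊕ 168 = 26.
P[4]: T = 54, S = E(K, T) = 171; 90 ⊕ 171 = 241.
P[5]: T = 55, S = E(K, T) = 170; 239 ⊕ 170 = 69.

P[1] = 156, P[2] = 200, P[3] = 26, P[4] = 241, P[5] = 69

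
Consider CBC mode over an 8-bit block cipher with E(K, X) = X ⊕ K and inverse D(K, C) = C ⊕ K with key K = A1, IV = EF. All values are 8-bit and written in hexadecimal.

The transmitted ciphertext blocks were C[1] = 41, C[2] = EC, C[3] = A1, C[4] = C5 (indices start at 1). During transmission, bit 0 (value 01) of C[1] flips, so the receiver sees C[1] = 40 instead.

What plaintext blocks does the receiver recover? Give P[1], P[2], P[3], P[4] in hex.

P[1] = 0E, P[2] = 0D, P[3] = EC, P[4] = C5

CBC decryption: P_i = D(K, C_i) ⊕ C_{i−1}, with C_{0} = IV.
Only C[1] changed, to 40. In CBC, a change in C_i garbles P_i and flips the same bit in P_{i+1}. Decrypting the received ciphertext:
P[1]: D(K, 40) = E1; E1 ⊕ EF = 0E.
P[2]: D(K, EC) = 4D; 4D ⊕ 40 = 0D.
P[3]: D(K, A1) = 00; 00 ⊕ EC = EC.
P[4]: D(K, C5) = 64; 64 ⊕ A1 = C5.
Blocks that differ from the original plaintext: P[1], P[2].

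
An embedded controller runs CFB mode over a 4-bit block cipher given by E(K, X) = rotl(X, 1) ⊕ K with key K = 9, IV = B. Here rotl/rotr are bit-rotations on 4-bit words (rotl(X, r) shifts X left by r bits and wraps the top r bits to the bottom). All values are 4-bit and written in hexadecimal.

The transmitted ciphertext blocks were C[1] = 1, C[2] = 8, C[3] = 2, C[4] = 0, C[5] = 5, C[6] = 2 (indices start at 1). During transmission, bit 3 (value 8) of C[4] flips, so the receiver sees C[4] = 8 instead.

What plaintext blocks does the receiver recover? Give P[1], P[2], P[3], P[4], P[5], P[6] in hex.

CFB decryption: P_i = C_i ⊕ E(K, C_{i−1}), with C_{0} = IV.
Only C[4] changed, to 8. In CFB, a change in C_i flips the same bit in P_i and garbles P_{i+1}. Decrypting the received ciphertext:
P[1]: E(K, B) = E; 1 ⊕ E = F.
P[2]: E(K, 1) = B; 8 ⊕ B = 3.
P[3]: E(K, 8) = 8; 2 ⊕ 8 = A.
P[4]: E(K, 2) = D; 8 ⊕ D = 5.
P[5]: E(K, 8) = 8; 5 ⊕ 8 = D.
P[6]: E(K, 5) = 3; 2 ⊕ 3 = 1.
Blocks that differ from the original plaintext: P[4], P[5].

P[1] = F, P[2] = 3, P[3] = A, P[4] = 5, P[5] = D, P[6] = 1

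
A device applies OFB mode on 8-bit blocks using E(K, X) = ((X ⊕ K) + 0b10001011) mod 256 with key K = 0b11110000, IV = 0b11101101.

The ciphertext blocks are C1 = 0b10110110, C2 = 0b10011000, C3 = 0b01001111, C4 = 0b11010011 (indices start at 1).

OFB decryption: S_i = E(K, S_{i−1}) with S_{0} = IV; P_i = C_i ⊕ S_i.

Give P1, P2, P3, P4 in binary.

P1: S = E(K, 0b11101101) = 0b10101000; 0b10110110 ⊕ 0b10101000 = 0b00011110.
P2: S = E(K, 0b10101000) = 0b11100011; 0b10011000 ⊕ 0b11100011 = 0b01111011.
P3: S = E(K, 0b11100011) = 0b10011110; 0b01001111 ⊕ 0b10011110 = 0b11010001.
P4: S = E(K, 0b10011110) = 0b11111001; 0b11010011 ⊕ 0b11111001 = 0b00101010.

P1 = 0b00011110, P2 = 0b01111011, P3 = 0b11010001, P4 = 0b00101010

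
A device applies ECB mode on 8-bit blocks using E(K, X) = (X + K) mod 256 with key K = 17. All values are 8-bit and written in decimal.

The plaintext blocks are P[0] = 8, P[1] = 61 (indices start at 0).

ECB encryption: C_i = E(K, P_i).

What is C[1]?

C[1] = 78

C[1]: E(K, 61) = 78.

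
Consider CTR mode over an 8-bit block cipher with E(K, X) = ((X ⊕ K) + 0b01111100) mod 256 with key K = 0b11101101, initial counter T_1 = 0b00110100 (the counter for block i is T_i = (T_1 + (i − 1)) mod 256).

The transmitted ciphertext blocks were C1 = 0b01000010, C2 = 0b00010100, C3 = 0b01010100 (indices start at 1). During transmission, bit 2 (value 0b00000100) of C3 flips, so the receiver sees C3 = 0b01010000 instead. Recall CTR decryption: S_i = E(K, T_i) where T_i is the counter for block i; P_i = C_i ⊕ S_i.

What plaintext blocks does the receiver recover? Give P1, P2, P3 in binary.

Only C3 changed, to 0b01010000. In CTR, a change in C_i flips the same bit in P_i only; the keystream is unaffected. Decrypting the received ciphertext:
P1: T = 0b00110100, S = E(K, T) = 0b01010101; 0b01000010 ⊕ 0b01010101 = 0b00010111.
P2: T = 0b00110101, S = E(K, T) = 0b01010100; 0b00010100 ⊕ 0b01010100 = 0b01000000.
P3: T = 0b00110110, S = E(K, T) = 0b01010111; 0b01010000 ⊕ 0b01010111 = 0b00000111.
Blocks that differ from the original plaintext: P3.

P1 = 0b00010111, P2 = 0b01000000, P3 = 0b00000111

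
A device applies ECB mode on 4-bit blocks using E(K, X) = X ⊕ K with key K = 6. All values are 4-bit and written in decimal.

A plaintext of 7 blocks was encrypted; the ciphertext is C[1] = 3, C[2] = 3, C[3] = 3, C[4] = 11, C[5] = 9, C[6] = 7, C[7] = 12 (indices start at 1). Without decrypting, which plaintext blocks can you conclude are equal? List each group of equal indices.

P[1] = P[2] = P[3]

ECB encrypts each block independently with the same key, so equal ciphertext blocks imply equal plaintext blocks.
C[1] = C[2] = C[3] = 3, so P[1] = P[2] = P[3].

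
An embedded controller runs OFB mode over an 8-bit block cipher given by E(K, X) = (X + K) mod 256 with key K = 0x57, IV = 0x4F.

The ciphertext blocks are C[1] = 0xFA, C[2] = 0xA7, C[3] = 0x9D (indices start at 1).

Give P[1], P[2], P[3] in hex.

P[1] = 0x5C, P[2] = 0x5A, P[3] = 0xC9

OFB decryption: S_i = E(K, S_{i−1}) with S_{0} = IV; P_i = C_i ⊕ S_i.
P[1]: S = E(K, 0x4F) = 0xA6; 0xFA ⊕ 0xA6 = 0x5C.
P[2]: S = E(K, 0xA6) = 0xFD; 0xA7 ⊕ 0xFD = 0x5A.
P[3]: S = E(K, 0xFD) = 0x54; 0x9D ⊕ 0x54 = 0xC9.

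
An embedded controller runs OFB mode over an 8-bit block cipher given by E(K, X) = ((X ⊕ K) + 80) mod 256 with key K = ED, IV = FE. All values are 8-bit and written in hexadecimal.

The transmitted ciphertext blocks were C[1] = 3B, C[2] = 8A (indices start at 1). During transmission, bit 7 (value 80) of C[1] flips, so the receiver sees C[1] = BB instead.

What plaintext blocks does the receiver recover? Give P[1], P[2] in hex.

P[1] = 28, P[2] = 74

OFB decryption: S_i = E(K, S_{i−1}) with S_{0} = IV; P_i = C_i ⊕ S_i.
Only C[1] changed, to BB. In OFB, a change in C_i flips the same bit in P_i only; the keystream is unaffected. Decrypting the received ciphertext:
P[1]: S = E(K, FE) = 93; BB ⊕ 93 = 28.
P[2]: S = E(K, 93) = FE; 8A ⊕ FE = 74.
Blocks that differ from the original plaintext: P[1].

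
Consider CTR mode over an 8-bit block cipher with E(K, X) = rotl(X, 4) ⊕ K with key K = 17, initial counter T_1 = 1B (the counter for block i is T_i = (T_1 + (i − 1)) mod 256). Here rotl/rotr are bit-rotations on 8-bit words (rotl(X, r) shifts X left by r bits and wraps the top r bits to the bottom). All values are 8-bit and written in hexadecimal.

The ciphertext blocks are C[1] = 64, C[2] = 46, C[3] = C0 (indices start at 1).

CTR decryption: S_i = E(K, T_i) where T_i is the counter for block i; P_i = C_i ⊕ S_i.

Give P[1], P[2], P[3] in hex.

P[1] = C2, P[2] = 90, P[3] = 06

P[1]: T = 1B, S = E(K, T) = A6; 64 ⊕ A6 = C2.
P[2]: T = 1C, S = E(K, T) = D6; 46 ⊕ D6 = 90.
P[3]: T = 1D, S = E(K, T) = C6; C0 ⊕ C6 = 06.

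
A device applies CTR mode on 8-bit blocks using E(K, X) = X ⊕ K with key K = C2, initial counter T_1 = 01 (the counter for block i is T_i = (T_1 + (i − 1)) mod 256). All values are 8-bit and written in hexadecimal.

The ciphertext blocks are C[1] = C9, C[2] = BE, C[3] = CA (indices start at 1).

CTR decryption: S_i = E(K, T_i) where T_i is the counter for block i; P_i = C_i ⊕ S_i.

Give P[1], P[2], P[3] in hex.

P[1] = 0A, P[2] = 7E, P[3] = 0B

P[1]: T = 01, S = E(K, T) = C3; C9 ⊕ C3 = 0A.
P[2]: T = 02, S = E(K, T) = C0; BE ⊕ C0 = 7E.
P[3]: T = 03, S = E(K, T) = C1; CA ⊕ C1 = 0B.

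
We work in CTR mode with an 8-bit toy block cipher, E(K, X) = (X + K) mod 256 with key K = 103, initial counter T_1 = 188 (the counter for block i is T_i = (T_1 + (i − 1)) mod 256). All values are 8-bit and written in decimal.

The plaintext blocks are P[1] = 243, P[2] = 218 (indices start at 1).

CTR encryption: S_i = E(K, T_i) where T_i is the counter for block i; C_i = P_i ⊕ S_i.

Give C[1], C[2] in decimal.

C[1]: T = 188, S = E(K, T) = 35; 243 ⊕ 35 = 208.
C[2]: T = 189, S = E(K, T) = 36; 218 ⊕ 36 = 254.

C[1] = 208, C[2] = 254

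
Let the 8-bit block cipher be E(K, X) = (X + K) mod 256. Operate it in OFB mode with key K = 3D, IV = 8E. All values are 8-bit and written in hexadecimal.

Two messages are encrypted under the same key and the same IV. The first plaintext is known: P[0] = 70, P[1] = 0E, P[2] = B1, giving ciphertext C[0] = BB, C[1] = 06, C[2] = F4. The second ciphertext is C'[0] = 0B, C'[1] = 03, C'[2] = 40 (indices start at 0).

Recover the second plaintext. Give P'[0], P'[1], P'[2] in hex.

P'[0] = C0, P'[1] = 0B, P'[2] = 05

In OFB with a reused IV, both messages share the same keystream S_i, so C_i ⊕ C'_i = P_i ⊕ P'_i and thus P'_i = P_i ⊕ C_i ⊕ C'_i.
P'[0]: 70 ⊕ BB ⊕ 0B = C0.
P'[1]: 0E ⊕ 06 ⊕ 03 = 0B.
P'[2]: B1 ⊕ F4 ⊕ 40 = 05.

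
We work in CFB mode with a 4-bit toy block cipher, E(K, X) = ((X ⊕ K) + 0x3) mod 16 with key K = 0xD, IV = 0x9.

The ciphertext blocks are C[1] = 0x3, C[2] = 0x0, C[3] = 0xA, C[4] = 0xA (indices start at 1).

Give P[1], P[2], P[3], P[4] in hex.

P[1] = 0x4, P[2] = 0x1, P[3] = 0xA, P[4] = 0x0

CFB decryption: P_i = C_i ⊕ E(K, C_{i−1}), with C_{0} = IV.
P[1]: E(K, 0x9) = 0x7; 0x3 ⊕ 0x7 = 0x4.
P[2]: E(K, 0x3) = 0x1; 0x0 ⊕ 0x1 = 0x1.
P[3]: E(K, 0x0) = 0x0; 0xA ⊕ 0x0 = 0xA.
P[4]: E(K, 0xA) = 0xA; 0xA ⊕ 0xA = 0x0.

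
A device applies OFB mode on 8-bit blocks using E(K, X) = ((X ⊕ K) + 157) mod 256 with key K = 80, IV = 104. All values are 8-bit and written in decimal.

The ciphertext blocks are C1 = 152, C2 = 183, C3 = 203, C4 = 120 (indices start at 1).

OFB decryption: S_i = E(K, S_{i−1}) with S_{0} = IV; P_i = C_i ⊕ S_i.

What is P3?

P3 = 196

P1: S = E(K, 104) = 213; 152 ⊕ 213 = 77.
P2: S = E(K, 213) = 34; 183 ⊕ 34 = 149.
P3: S = E(K, 34) = 15; 203 ⊕ 15 = 196.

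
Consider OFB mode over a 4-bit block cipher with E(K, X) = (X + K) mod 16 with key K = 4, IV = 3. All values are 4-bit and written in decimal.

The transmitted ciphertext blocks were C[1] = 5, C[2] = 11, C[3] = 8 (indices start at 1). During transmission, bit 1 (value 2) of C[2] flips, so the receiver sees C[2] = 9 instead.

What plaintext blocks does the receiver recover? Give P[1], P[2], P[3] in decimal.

OFB decryption: S_i = E(K, S_{i−1}) with S_{0} = IV; P_i = C_i ⊕ S_i.
Only C[2] changed, to 9. In OFB, a change in C_i flips the same bit in P_i only; the keystream is unaffected. Decrypting the received ciphertext:
P[1]: S = E(K, 3) = 7; 5 ⊕ 7 = 2.
P[2]: S = E(K, 7) = 11; 9 ⊕ 11 = 2.
P[3]: S = E(K, 11) = 15; 8 ⊕ 15 = 7.
Blocks that differ from the original plaintext: P[2].

P[1] = 2, P[2] = 2, P[3] = 7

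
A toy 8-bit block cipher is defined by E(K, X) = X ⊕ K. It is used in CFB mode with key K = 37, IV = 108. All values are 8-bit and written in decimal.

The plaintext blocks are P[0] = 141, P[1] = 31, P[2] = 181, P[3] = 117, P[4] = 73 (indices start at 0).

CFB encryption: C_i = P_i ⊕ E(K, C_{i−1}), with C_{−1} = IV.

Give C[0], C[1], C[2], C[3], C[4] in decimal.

C[0] = 196, C[1] = 254, C[2] = 110, C[3] = 62, C[4] = 82

C[0]: E(K, 108) = 73; 141 ⊕ 73 = 196.
C[1]: E(K, 196) = 225; 31 ⊕ 225 = 254.
C[2]: E(K, 254) = 219; 181 ⊕ 219 = 110.
C[3]: E(K, 110) = 75; 117 ⊕ 75 = 62.
C[4]: E(K, 62) = 27; 73 ⊕ 27 = 82.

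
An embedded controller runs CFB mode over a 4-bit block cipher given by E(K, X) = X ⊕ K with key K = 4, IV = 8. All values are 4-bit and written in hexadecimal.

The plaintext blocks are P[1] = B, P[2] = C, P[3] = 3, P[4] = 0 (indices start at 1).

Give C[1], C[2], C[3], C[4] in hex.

C[1] = 7, C[2] = F, C[3] = 8, C[4] = C

CFB encryption: C_i = P_i ⊕ E(K, C_{i−1}), with C_{0} = IV.
C[1]: E(K, 8) = C; B ⊕ C = 7.
C[2]: E(K, 7) = 3; C ⊕ 3 = F.
C[3]: E(K, F) = B; 3 ⊕ B = 8.
C[4]: E(K, 8) = C; 0 ⊕ C = C.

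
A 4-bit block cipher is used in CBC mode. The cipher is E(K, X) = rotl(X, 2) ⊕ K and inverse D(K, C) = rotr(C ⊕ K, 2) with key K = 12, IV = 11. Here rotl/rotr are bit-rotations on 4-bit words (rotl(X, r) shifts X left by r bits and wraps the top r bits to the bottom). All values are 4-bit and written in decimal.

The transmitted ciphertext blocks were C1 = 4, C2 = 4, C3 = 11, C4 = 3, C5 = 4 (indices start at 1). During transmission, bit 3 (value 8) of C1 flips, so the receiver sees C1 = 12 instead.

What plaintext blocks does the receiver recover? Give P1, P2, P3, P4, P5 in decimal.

CBC decryption: P_i = D(K, C_i) ⊕ C_{i−1}, with C_{0} = IV.
Only C1 changed, to 12. In CBC, a change in C_i garbles P_i and flips the same bit in P_{i+1}. Decrypting the received ciphertext:
P1: D(K, 12) = 0; 0 ⊕ 11 = 11.
P2: D(K, 4) = 2; 2 ⊕ 12 = 14.
P3: D(K, 11) = 13; 13 ⊕ 4 = 9.
P4: D(K, 3) = 15; 15 ⊕ 11 = 4.
P5: D(K, 4) = 2; 2 ⊕ 3 = 1.
Blocks that differ from the original plaintext: P1, P2.

P1 = 11, P2 = 14, P3 = 9, P4 = 4, P5 = 1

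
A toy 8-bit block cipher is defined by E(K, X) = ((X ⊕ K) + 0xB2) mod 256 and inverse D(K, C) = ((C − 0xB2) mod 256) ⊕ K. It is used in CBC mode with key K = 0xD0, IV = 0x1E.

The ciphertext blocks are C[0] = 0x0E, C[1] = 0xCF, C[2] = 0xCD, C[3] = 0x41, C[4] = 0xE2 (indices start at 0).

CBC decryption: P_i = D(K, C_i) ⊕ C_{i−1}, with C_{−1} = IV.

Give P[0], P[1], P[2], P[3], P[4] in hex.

P[0] = 0x92, P[1] = 0xC3, P[2] = 0x04, P[3] = 0x92, P[4] = 0xA1

P[0]: D(K, 0x0E) = 0x8C; 0x8C ⊕ 0x1E = 0x92.
P[1]: D(K, 0xCF) = 0xCD; 0xCD ⊕ 0x0E = 0xC3.
P[2]: D(K, 0xCD) = 0xCB; 0xCB ⊕ 0xCF = 0x04.
P[3]: D(K, 0x41) = 0x5F; 0x5F ⊕ 0xCD = 0x92.
P[4]: D(K, 0xE2) = 0xE0; 0xE0 ⊕ 0x41 = 0xA1.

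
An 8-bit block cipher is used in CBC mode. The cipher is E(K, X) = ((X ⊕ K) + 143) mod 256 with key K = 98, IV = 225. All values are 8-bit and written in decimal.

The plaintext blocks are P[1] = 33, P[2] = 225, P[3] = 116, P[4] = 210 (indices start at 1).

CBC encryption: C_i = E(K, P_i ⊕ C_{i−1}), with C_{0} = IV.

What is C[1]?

C[1]: P[1] ⊕ 225 = 192; E(K, 192) = 49.

C[1] = 49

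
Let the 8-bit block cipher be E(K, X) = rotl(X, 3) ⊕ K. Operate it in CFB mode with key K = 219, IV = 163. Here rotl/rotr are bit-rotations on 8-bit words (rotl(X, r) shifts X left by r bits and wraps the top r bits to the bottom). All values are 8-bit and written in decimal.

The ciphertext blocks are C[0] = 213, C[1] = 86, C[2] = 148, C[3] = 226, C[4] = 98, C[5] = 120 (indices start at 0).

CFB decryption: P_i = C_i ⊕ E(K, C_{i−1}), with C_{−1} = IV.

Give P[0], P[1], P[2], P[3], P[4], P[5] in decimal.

P[0]: E(K, 163) = 198; 213 ⊕ 198 = 19.
P[1]: E(K, 213) = 117; 86 ⊕ 117 = 35.
P[2]: E(K, 86) = 105; 148 ⊕ 105 = 253.
P[3]: E(K, 148) = 127; 226 ⊕ 127 = 157.
P[4]: E(K, 226) = 204; 98 ⊕ 204 = 174.
P[5]: E(K, 98) = 200; 120 ⊕ 200 = 176.

P[0] = 19, P[1] = 35, P[2] = 253, P[3] = 157, P[4] = 174, P[5] = 176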